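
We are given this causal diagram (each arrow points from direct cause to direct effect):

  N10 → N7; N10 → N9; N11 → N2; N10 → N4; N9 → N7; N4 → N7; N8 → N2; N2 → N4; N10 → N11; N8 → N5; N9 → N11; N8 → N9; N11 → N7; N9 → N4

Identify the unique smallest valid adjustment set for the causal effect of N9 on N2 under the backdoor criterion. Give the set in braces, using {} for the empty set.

Variables eligible for adjustment (non-descendants of N9, excluding N9 and N2): {N10, N5, N8}.
Backdoor paths from N9 to N2:
  P1: N9 <- N8 -> N2
  P2: N9 <- N10 -> N11 -> N2
  P3: N9 <- N10 -> N11 -> N7 <- N4 <- N2
  P4: N9 <- N10 -> N4 <- N2
  P5: N9 <- N10 -> N4 -> N7 <- N11 -> N2
  P6: N9 <- N10 -> N7 <- N11 -> N2
  P7: N9 <- N10 -> N7 <- N4 <- N2
The empty set is not sufficient: P1 (N9 <- N8 -> N2) has no collider blocking it and no conditioned non-collider, so it is open.
Try {N10, N8}:
  P1: blocked at fork node N8 ∈ conditioning set.
  P2: blocked at fork node N10 ∈ conditioning set.
  P3: blocked at fork node N10 ∈ conditioning set.
  P4: blocked at fork node N10 ∈ conditioning set.
  P5: blocked at fork node N10 ∈ conditioning set.
  P6: blocked at fork node N10 ∈ conditioning set.
  P7: blocked at fork node N10 ∈ conditioning set.
{N10, N8} contains no descendant of N9 and blocks every backdoor path.
Every element of {N10, N8} is needed (dropping N10 leaves P2 open; dropping N8 leaves P1 open), so no proper subset is valid.
Among all size-2 subsets of the eligible variables, only {N10, N8} blocks every backdoor path, so it is the unique smallest valid adjustment set.

{N10, N8}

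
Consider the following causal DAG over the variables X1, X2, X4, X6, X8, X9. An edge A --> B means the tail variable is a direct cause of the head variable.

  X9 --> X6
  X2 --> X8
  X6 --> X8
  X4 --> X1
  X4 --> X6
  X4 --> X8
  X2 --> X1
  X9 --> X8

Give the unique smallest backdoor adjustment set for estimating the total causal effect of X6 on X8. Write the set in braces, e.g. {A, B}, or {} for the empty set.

{X4, X9}

Variables eligible for adjustment (non-descendants of X6, excluding X6 and X8): {X1, X2, X4, X9}.
Backdoor paths from X6 to X8:
  P1: X6 <- X4 -> X1 <- X2 -> X8
  P2: X6 <- X4 -> X8
  P3: X6 <- X9 -> X8
The empty set is not sufficient: P2 (X6 <- X4 -> X8) has no collider blocking it and no conditioned non-collider, so it is open.
Try {X4, X9}:
  P1: blocked at fork node X4 ∈ conditioning set.
  P2: blocked at fork node X4 ∈ conditioning set.
  P3: blocked at fork node X9 ∈ conditioning set.
{X4, X9} contains no descendant of X6 and blocks every backdoor path.
Every element of {X4, X9} is needed (dropping X4 leaves P2 open; dropping X9 leaves P3 open), so no proper subset is valid.
Among all size-2 subsets of the eligible variables, only {X4, X9} blocks every backdoor path, so it is the unique smallest valid adjustment set.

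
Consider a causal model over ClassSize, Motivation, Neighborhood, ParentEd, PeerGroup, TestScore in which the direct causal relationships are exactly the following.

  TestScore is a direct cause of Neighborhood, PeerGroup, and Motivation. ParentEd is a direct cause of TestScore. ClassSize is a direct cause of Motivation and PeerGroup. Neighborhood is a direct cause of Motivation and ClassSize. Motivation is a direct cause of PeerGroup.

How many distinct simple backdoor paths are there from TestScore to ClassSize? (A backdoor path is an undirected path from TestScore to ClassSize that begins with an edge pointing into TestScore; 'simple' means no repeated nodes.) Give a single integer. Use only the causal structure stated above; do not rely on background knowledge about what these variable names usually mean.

0

A backdoor path from TestScore to ClassSize is any simple undirected path whose first edge points into TestScore (i.e. leaves TestScore via a parent).
Parents of TestScore: {ParentEd}.
No simple path from any parent of TestScore reaches ClassSize without revisiting TestScore, so there are no backdoor paths.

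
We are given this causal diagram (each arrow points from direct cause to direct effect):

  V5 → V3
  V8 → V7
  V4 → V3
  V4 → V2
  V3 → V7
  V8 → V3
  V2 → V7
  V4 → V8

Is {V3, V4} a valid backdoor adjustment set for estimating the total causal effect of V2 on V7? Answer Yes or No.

Yes

Backdoor paths from V2 to V7 (paths whose first edge points into V2):
  P1: V2 <- V4 -> V8 -> V3 -> V7
  P2: V2 <- V4 -> V8 -> V7
  P3: V2 <- V4 -> V3 <- V8 -> V7
  P4: V2 <- V4 -> V3 -> V7
Condition 1 (no descendant of V2 in the set): holds — descendants of V2 are {V7}; none are in {V3, V4}.
Condition 2 (every backdoor path blocked by {V3, V4}):
  P1: blocked at fork node V4 ∈ conditioning set.
  P2: blocked at fork node V4 ∈ conditioning set.
  P3: blocked at fork node V4 ∈ conditioning set.
  P4: blocked at fork node V4 ∈ conditioning set.
{V3, V4} satisfies the backdoor criterion.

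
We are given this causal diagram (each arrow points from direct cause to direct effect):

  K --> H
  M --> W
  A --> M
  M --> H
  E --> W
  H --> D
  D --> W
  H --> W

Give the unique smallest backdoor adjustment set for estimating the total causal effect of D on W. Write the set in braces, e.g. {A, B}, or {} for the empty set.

Variables eligible for adjustment (non-descendants of D, excluding D and W): {A, E, H, K, M}.
Backdoor paths from D to W:
  P1: D <- H <- M -> W
  P2: D <- H -> W
The empty set is not sufficient: P1 (D <- H <- M -> W) has no collider blocking it and no conditioned non-collider, so it is open.
Try {H}:
  P1: blocked at chain node H ∈ conditioning set.
  P2: blocked at fork node H ∈ conditioning set.
{H} contains no descendant of D and blocks every backdoor path.
No other singleton works — e.g. {A} leaves P1 open — so {H} is the unique smallest valid adjustment set.

{H}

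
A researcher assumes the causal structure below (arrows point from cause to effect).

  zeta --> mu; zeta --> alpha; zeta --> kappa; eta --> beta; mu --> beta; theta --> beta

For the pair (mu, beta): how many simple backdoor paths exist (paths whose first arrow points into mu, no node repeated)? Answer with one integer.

A backdoor path from mu to beta is any simple undirected path whose first edge points into mu (i.e. leaves mu via a parent).
Parents of mu: {zeta}.
No simple path from any parent of mu reaches beta without revisiting mu, so there are no backdoor paths.

0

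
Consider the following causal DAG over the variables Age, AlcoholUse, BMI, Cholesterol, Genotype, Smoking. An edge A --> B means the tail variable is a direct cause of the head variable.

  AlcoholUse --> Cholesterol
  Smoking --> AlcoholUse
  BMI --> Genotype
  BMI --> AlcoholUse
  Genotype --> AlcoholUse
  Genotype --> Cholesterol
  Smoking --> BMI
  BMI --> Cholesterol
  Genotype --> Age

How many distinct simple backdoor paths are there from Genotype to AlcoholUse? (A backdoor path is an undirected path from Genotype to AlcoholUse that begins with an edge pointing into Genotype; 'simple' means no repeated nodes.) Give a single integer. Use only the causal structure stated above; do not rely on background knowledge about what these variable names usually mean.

A backdoor path from Genotype to AlcoholUse is any simple undirected path whose first edge points into Genotype (i.e. leaves Genotype via a parent).
Parents of Genotype: {BMI}.
Enumerating:
  P1: Genotype <- BMI <- Smoking -> AlcoholUse
  P2: Genotype <- BMI -> AlcoholUse
  P3: Genotype <- BMI -> Cholesterol <- AlcoholUse
That exhausts the simple backdoor paths. Count: 3.

3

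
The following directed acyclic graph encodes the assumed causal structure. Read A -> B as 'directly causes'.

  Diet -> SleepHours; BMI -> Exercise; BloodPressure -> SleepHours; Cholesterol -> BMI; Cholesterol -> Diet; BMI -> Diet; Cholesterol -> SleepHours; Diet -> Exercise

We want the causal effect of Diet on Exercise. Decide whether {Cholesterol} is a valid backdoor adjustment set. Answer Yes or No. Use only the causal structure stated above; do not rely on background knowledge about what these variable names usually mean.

No

Backdoor paths from Diet to Exercise (paths whose first edge points into Diet):
  P1: Diet <- Cholesterol -> BMI -> Exercise
  P2: Diet <- BMI -> Exercise
Condition 1 (no descendant of Diet in the set): holds — descendants of Diet are {Exercise, SleepHours}; none are in {Cholesterol}.
Condition 2 (every backdoor path blocked by {Cholesterol}):
  P1: blocked at fork node Cholesterol ∈ conditioning set.
  P2: open — no interior node is in the conditioning set.
{Cholesterol} does not satisfy the backdoor criterion.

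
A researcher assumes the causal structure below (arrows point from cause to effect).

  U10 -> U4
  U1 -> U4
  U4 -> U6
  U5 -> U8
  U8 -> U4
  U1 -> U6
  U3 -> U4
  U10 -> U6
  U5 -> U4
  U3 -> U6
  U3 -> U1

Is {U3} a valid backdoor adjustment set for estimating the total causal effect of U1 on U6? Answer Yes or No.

Backdoor paths from U1 to U6 (paths whose first edge points into U1):
  P1: U1 <- U3 -> U4 <- U10 -> U6
  P2: U1 <- U3 -> U4 -> U6
  P3: U1 <- U3 -> U6
Condition 1 (no descendant of U1 in the set): holds — descendants of U1 are {U4, U6}; none are in {U3}.
Condition 2 (every backdoor path blocked by {U3}):
  P1: blocked at fork node U3 ∈ conditioning set.
  P2: blocked at fork node U3 ∈ conditioning set.
  P3: blocked at fork node U3 ∈ conditioning set.
{U3} satisfies the backdoor criterion.

Yes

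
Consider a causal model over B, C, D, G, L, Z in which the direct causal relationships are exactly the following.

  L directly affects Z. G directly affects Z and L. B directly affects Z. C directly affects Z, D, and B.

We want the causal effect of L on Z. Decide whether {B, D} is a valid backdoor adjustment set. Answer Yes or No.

No

Backdoor paths from L to Z (paths whose first edge points into L):
  P1: L <- G -> Z
Condition 1 (no descendant of L in the set): holds — descendants of L are {Z}; none are in {B, D}.
Condition 2 (every backdoor path blocked by {B, D}):
  P1: open — no interior node is in the conditioning set.
{B, D} does not satisfy the backdoor criterion.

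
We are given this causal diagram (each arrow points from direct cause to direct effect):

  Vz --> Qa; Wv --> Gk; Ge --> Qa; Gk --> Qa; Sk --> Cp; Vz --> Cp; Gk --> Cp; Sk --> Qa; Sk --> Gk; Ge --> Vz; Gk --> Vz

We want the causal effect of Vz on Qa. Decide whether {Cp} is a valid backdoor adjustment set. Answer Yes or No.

Backdoor paths from Vz to Qa (paths whose first edge points into Vz):
  P1: Vz <- Gk <- Sk -> Qa
  P2: Vz <- Gk -> Qa
  P3: Vz <- Gk -> Cp <- Sk -> Qa
  P4: Vz <- Ge -> Qa
Condition 1 (no descendant of Vz in the set): FAILS — Cp is a descendant of Vz.
Condition 2 (every backdoor path blocked by {Cp}):
  P1: open — no interior node is in the conditioning set.
  P2: open — no interior node is in the conditioning set.
  P3: open — collider(s) Cp are conditioned on (or have a conditioned descendant) and no non-collider on the path is in the set.
  P4: open — no interior node is in the conditioning set.
{Cp} does not satisfy the backdoor criterion.

No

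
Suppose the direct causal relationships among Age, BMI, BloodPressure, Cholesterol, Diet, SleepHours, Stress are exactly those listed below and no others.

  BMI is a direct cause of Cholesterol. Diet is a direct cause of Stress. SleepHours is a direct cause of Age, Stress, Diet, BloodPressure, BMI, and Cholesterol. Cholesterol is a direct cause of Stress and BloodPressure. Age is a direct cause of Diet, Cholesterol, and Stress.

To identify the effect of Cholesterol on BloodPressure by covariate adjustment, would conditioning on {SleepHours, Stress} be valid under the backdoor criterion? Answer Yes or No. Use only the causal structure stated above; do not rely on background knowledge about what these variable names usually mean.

Backdoor paths from Cholesterol to BloodPressure (paths whose first edge points into Cholesterol):
  P1: Cholesterol <- SleepHours -> BloodPressure
  P2: Cholesterol <- BMI <- SleepHours -> BloodPressure
  P3: Cholesterol <- Age <- SleepHours -> BloodPressure
  P4: Cholesterol <- Age -> Diet <- SleepHours -> BloodPressure
  P5: Cholesterol <- Age -> Diet -> Stress <- SleepHours -> BloodPressure
  P6: Cholesterol <- Age -> Stress <- SleepHours -> BloodPressure
  P7: Cholesterol <- Age -> Stress <- Diet <- SleepHours -> BloodPressure
Condition 1 (no descendant of Cholesterol in the set): FAILS — Stress is a descendant of Cholesterol.
Condition 2 (every backdoor path blocked by {SleepHours, Stress}):
  P1: blocked at fork node SleepHours ∈ conditioning set.
  P2: blocked at fork node SleepHours ∈ conditioning set.
  P3: blocked at fork node SleepHours ∈ conditioning set.
  P4: blocked at fork node SleepHours ∈ conditioning set.
  P5: blocked at fork node SleepHours ∈ conditioning set.
  P6: blocked at fork node SleepHours ∈ conditioning set.
  P7: blocked at fork node SleepHours ∈ conditioning set.
{SleepHours, Stress} does not satisfy the backdoor criterion.

No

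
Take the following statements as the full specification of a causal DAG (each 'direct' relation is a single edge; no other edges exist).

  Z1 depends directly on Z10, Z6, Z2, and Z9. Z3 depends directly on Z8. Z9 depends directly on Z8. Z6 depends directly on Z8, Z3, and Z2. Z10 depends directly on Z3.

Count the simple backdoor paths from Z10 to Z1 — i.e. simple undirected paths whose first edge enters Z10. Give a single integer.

A backdoor path from Z10 to Z1 is any simple undirected path whose first edge points into Z10 (i.e. leaves Z10 via a parent).
Parents of Z10: {Z3}.
Enumerating:
  P1: Z10 <- Z3 <- Z8 -> Z6 <- Z2 -> Z1
  P2: Z10 <- Z3 <- Z8 -> Z6 -> Z1
  P3: Z10 <- Z3 <- Z8 -> Z9 -> Z1
  P4: Z10 <- Z3 -> Z6 <- Z2 -> Z1
  P5: Z10 <- Z3 -> Z6 <- Z8 -> Z9 -> Z1
  P6: Z10 <- Z3 -> Z6 -> Z1
That exhausts the simple backdoor paths. Count: 6.

6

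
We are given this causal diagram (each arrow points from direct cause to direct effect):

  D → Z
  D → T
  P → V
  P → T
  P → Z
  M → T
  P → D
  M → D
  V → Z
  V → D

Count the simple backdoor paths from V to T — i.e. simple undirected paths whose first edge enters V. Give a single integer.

5

A backdoor path from V to T is any simple undirected path whose first edge points into V (i.e. leaves V via a parent).
Parents of V: {P}.
Enumerating:
  P1: V <- P -> D <- M -> T
  P2: V <- P -> D -> T
  P3: V <- P -> Z <- D <- M -> T
  P4: V <- P -> Z <- D -> T
  P5: V <- P -> T
That exhausts the simple backdoor paths. Count: 5.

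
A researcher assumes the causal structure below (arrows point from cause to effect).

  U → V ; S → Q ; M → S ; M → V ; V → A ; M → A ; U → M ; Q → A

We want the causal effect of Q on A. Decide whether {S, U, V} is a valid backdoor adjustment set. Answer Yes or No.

Yes

Backdoor paths from Q to A (paths whose first edge points into Q):
  P1: Q <- S <- M <- U -> V -> A
  P2: Q <- S <- M -> V -> A
  P3: Q <- S <- M -> A
Condition 1 (no descendant of Q in the set): holds — descendants of Q are {A}; none are in {S, U, V}.
Condition 2 (every backdoor path blocked by {S, U, V}):
  P1: blocked at chain node S ∈ conditioning set.
  P2: blocked at chain node S ∈ conditioning set.
  P3: blocked at chain node S ∈ conditioning set.
{S, U, V} satisfies the backdoor criterion.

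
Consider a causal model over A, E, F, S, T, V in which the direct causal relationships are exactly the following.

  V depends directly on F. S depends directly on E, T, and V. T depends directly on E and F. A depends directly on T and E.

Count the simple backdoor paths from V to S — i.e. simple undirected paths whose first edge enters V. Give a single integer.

A backdoor path from V to S is any simple undirected path whose first edge points into V (i.e. leaves V via a parent).
Parents of V: {F}.
Enumerating:
  P1: V <- F -> T <- E -> S
  P2: V <- F -> T -> A <- E -> S
  P3: V <- F -> T -> S
That exhausts the simple backdoor paths. Count: 3.

3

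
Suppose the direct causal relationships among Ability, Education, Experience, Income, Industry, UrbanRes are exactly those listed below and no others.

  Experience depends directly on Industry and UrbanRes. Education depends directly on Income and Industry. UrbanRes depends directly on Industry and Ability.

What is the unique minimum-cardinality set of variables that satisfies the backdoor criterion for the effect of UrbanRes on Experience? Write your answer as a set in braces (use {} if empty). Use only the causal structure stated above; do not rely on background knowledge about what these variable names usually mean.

{Industry}

Variables eligible for adjustment (non-descendants of UrbanRes, excluding UrbanRes and Experience): {Ability, Education, Income, Industry}.
Backdoor paths from UrbanRes to Experience:
  P1: UrbanRes <- Industry -> Experience
The empty set is not sufficient: P1 (UrbanRes <- Industry -> Experience) has no collider blocking it and no conditioned non-collider, so it is open.
Try {Industry}:
  P1: blocked at fork node Industry ∈ conditioning set.
{Industry} contains no descendant of UrbanRes and blocks every backdoor path.
No other singleton works — e.g. {Ability} leaves P1 open — so {Industry} is the unique smallest valid adjustment set.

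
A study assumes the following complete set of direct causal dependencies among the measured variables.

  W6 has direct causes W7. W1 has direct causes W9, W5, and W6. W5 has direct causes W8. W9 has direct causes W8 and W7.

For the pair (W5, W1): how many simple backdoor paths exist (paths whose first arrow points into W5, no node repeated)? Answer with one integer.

2

A backdoor path from W5 to W1 is any simple undirected path whose first edge points into W5 (i.e. leaves W5 via a parent).
Parents of W5: {W8}.
Enumerating:
  P1: W5 <- W8 -> W9 <- W7 -> W6 -> W1
  P2: W5 <- W8 -> W9 -> W1
That exhausts the simple backdoor paths. Count: 2.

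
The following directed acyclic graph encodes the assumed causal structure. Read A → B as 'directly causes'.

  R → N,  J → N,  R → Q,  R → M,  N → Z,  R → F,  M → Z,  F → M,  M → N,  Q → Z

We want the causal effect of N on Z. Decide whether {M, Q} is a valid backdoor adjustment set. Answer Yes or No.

Yes

Backdoor paths from N to Z (paths whose first edge points into N):
  P1: N <- R -> F -> M -> Z
  P2: N <- R -> Q -> Z
  P3: N <- R -> M -> Z
  P4: N <- M <- R -> Q -> Z
  P5: N <- M <- F <- R -> Q -> Z
  P6: N <- M -> Z
Condition 1 (no descendant of N in the set): holds — descendants of N are {Z}; none are in {M, Q}.
Condition 2 (every backdoor path blocked by {M, Q}):
  P1: blocked at chain node M ∈ conditioning set.
  P2: blocked at chain node Q ∈ conditioning set.
  P3: blocked at chain node M ∈ conditioning set.
  P4: blocked at chain node M ∈ conditioning set.
  P5: blocked at chain node M ∈ conditioning set.
  P6: blocked at fork node M ∈ conditioning set.
{M, Q} satisfies the backdoor criterion.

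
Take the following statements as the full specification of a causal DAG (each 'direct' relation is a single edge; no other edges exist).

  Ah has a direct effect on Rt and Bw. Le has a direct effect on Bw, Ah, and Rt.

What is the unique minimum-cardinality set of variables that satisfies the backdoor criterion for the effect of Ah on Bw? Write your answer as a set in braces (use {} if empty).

{Le}

Variables eligible for adjustment (non-descendants of Ah, excluding Ah and Bw): {Le}.
Backdoor paths from Ah to Bw:
  P1: Ah <- Le -> Bw
The empty set is not sufficient: P1 (Ah <- Le -> Bw) has no collider blocking it and no conditioned non-collider, so it is open.
Try {Le}:
  P1: blocked at fork node Le ∈ conditioning set.
{Le} contains no descendant of Ah and blocks every backdoor path.
{Le} is the unique smallest valid adjustment set.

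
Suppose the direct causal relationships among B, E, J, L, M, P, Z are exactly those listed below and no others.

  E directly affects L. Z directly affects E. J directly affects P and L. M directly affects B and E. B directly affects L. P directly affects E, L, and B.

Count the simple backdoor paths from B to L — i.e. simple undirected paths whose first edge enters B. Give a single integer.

A backdoor path from B to L is any simple undirected path whose first edge points into B (i.e. leaves B via a parent).
Parents of B: {M, P}.
Enumerating:
  P1: B <- M -> E <- P <- J -> L
  P2: B <- M -> E <- P -> L
  P3: B <- M -> E -> L
  P4: B <- P <- J -> L
  P5: B <- P -> E -> L
  P6: B <- P -> L
That exhausts the simple backdoor paths. Count: 6.

6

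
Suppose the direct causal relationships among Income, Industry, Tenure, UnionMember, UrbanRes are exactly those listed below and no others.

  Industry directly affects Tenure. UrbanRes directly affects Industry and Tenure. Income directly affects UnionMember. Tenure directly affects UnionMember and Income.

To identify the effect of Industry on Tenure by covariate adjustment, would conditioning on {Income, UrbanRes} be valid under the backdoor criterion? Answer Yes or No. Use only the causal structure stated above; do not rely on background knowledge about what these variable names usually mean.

Backdoor paths from Industry to Tenure (paths whose first edge points into Industry):
  P1: Industry <- UrbanRes -> Tenure
Condition 1 (no descendant of Industry in the set): FAILS — Income is a descendant of Industry.
Condition 2 (every backdoor path blocked by {Income, UrbanRes}):
  P1: blocked at fork node UrbanRes ∈ conditioning set.
{Income, UrbanRes} does not satisfy the backdoor criterion.

No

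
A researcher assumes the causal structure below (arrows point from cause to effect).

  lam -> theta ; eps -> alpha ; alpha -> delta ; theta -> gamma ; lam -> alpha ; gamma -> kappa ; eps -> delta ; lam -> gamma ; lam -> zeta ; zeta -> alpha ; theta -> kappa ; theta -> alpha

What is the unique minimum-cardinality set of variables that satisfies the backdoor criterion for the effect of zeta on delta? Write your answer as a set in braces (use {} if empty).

{lam}

Variables eligible for adjustment (non-descendants of zeta, excluding zeta and delta): {eps, gamma, kappa, lam, theta}.
Backdoor paths from zeta to delta:
  P1: zeta <- lam -> theta -> alpha <- eps -> delta
  P2: zeta <- lam -> theta -> alpha -> delta
  P3: zeta <- lam -> gamma <- theta -> alpha <- eps -> delta
  P4: zeta <- lam -> gamma <- theta -> alpha -> delta
  P5: zeta <- lam -> gamma -> kappa <- theta -> alpha <- eps -> delta
  P6: zeta <- lam -> gamma -> kappa <- theta -> alpha -> delta
  P7: zeta <- lam -> alpha <- eps -> delta
  P8: zeta <- lam -> alpha -> delta
The empty set is not sufficient: P2 (zeta <- lam -> theta -> alpha -> delta) has no collider blocking it and no conditioned non-collider, so it is open.
Try {lam}:
  P1: blocked at fork node lam ∈ conditioning set.
  P2: blocked at fork node lam ∈ conditioning set.
  P3: blocked at fork node lam ∈ conditioning set.
  P4: blocked at fork node lam ∈ conditioning set.
  P5: blocked at fork node lam ∈ conditioning set.
  P6: blocked at fork node lam ∈ conditioning set.
  P7: blocked at fork node lam ∈ conditioning set.
  P8: blocked at fork node lam ∈ conditioning set.
{lam} contains no descendant of zeta and blocks every backdoor path.
No other singleton works — e.g. {theta} leaves P8 open — so {lam} is the unique smallest valid adjustment set.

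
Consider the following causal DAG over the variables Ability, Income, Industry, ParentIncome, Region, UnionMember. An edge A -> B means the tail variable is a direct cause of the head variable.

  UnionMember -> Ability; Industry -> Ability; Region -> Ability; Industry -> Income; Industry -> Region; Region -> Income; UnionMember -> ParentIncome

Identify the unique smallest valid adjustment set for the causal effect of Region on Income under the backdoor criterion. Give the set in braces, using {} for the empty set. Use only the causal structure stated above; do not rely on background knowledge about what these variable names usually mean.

Variables eligible for adjustment (non-descendants of Region, excluding Region and Income): {Industry, ParentIncome, UnionMember}.
Backdoor paths from Region to Income:
  P1: Region <- Industry -> Income
The empty set is not sufficient: P1 (Region <- Industry -> Income) has no collider blocking it and no conditioned non-collider, so it is open.
Try {Industry}:
  P1: blocked at fork node Industry ∈ conditioning set.
{Industry} contains no descendant of Region and blocks every backdoor path.
No other singleton works — e.g. {UnionMember} leaves P1 open — so {Industry} is the unique smallest valid adjustment set.

{Industry}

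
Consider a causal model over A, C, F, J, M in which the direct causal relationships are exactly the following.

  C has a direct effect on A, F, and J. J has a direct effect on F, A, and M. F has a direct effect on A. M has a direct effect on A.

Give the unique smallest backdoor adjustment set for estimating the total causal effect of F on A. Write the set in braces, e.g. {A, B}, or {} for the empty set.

{C, J}

Variables eligible for adjustment (non-descendants of F, excluding F and A): {C, J, M}.
Backdoor paths from F to A:
  P1: F <- C -> J -> M -> A
  P2: F <- C -> J -> A
  P3: F <- C -> A
  P4: F <- J <- C -> A
  P5: F <- J -> M -> A
  P6: F <- J -> A
The empty set is not sufficient: P1 (F <- C -> J -> M -> A) has no collider blocking it and no conditioned non-collider, so it is open.
Try {C, J}:
  P1: blocked at fork node C ∈ conditioning set.
  P2: blocked at fork node C ∈ conditioning set.
  P3: blocked at fork node C ∈ conditioning set.
  P4: blocked at chain node J ∈ conditioning set.
  P5: blocked at fork node J ∈ conditioning set.
  P6: blocked at fork node J ∈ conditioning set.
{C, J} contains no descendant of F and blocks every backdoor path.
Every element of {C, J} is needed (dropping C leaves P3 open; dropping J leaves P5 open), so no proper subset is valid.
Among all size-2 subsets of the eligible variables, only {C, J} blocks every backdoor path, so it is the unique smallest valid adjustment set.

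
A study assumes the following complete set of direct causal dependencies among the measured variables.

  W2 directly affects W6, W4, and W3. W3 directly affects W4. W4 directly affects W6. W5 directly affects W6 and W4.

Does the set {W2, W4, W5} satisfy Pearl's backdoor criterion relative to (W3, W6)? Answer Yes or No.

No

Backdoor paths from W3 to W6 (paths whose first edge points into W3):
  P1: W3 <- W2 -> W4 <- W5 -> W6
  P2: W3 <- W2 -> W4 -> W6
  P3: W3 <- W2 -> W6
Condition 1 (no descendant of W3 in the set): FAILS — W4 is a descendant of W3.
Condition 2 (every backdoor path blocked by {W2, W4, W5}):
  P1: blocked at fork node W2 ∈ conditioning set.
  P2: blocked at fork node W2 ∈ conditioning set.
  P3: blocked at fork node W2 ∈ conditioning set.
{W2, W4, W5} does not satisfy the backdoor criterion.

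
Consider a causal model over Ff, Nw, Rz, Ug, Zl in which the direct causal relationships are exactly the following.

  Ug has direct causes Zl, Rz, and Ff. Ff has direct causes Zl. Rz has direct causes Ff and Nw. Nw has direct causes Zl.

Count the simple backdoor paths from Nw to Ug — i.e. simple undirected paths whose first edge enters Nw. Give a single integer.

A backdoor path from Nw to Ug is any simple undirected path whose first edge points into Nw (i.e. leaves Nw via a parent).
Parents of Nw: {Zl}.
Enumerating:
  P1: Nw <- Zl -> Ff -> Rz -> Ug
  P2: Nw <- Zl -> Ff -> Ug
  P3: Nw <- Zl -> Ug
That exhausts the simple backdoor paths. Count: 3.

3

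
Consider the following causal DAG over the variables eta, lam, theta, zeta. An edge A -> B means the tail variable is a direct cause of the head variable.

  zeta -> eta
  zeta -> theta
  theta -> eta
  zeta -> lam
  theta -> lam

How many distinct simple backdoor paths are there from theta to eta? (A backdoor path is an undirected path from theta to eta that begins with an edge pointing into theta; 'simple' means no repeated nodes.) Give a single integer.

1

A backdoor path from theta to eta is any simple undirected path whose first edge points into theta (i.e. leaves theta via a parent).
Parents of theta: {zeta}.
Enumerating:
  P1: theta <- zeta -> eta
That exhausts the simple backdoor paths. Count: 1.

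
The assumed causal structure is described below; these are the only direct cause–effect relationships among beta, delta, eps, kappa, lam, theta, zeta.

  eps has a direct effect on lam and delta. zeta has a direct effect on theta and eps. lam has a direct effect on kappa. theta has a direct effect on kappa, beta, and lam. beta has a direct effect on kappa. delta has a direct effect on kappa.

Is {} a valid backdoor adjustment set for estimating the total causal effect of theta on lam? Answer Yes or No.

No

Backdoor paths from theta to lam (paths whose first edge points into theta):
  P1: theta <- zeta -> eps -> lam
  P2: theta <- zeta -> eps -> delta -> kappa <- lam
Condition 1 (no descendant of theta in the set): holds — descendants of theta are {beta, kappa, lam}; none are in {}.
Condition 2 (every backdoor path blocked by {}):
  P1: open — no interior node is in the conditioning set.
  P2: blocked at collider kappa (neither it nor any descendant is in the conditioning set).
{} does not satisfy the backdoor criterion.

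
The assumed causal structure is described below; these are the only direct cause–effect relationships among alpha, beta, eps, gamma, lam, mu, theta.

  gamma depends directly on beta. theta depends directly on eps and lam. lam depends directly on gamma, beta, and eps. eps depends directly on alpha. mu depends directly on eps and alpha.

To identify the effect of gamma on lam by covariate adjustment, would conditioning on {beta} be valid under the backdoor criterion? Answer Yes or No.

Backdoor paths from gamma to lam (paths whose first edge points into gamma):
  P1: gamma <- beta -> lam
Condition 1 (no descendant of gamma in the set): holds — descendants of gamma are {lam, theta}; none are in {beta}.
Condition 2 (every backdoor path blocked by {beta}):
  P1: blocked at fork node beta ∈ conditioning set.
{beta} satisfies the backdoor criterion.

Yes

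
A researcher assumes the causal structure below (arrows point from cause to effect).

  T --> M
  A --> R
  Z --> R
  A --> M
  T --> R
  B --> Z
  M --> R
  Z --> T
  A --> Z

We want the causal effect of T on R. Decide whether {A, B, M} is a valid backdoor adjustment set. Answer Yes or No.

Backdoor paths from T to R (paths whose first edge points into T):
  P1: T <- Z <- A -> M -> R
  P2: T <- Z <- A -> R
  P3: T <- Z -> R
Condition 1 (no descendant of T in the set): FAILS — M is a descendant of T.
Condition 2 (every backdoor path blocked by {A, B, M}):
  P1: blocked at fork node A ∈ conditioning set.
  P2: blocked at fork node A ∈ conditioning set.
  P3: open — no interior node is in the conditioning set.
{A, B, M} does not satisfy the backdoor criterion.

No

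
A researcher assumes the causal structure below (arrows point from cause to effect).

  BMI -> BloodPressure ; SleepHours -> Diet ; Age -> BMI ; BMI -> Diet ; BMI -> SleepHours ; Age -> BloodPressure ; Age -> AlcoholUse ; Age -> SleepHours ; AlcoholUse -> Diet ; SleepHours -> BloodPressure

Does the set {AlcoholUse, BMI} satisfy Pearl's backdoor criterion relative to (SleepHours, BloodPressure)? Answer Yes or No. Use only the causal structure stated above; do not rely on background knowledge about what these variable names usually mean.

Backdoor paths from SleepHours to BloodPressure (paths whose first edge points into SleepHours):
  P1: SleepHours <- Age -> BMI -> BloodPressure
  P2: SleepHours <- Age -> AlcoholUse -> Diet <- BMI -> BloodPressure
  P3: SleepHours <- Age -> BloodPressure
  P4: SleepHours <- BMI <- Age -> BloodPressure
  P5: SleepHours <- BMI -> BloodPressure
  P6: SleepHours <- BMI -> Diet <- AlcoholUse <- Age -> BloodPressure
Condition 1 (no descendant of SleepHours in the set): holds — descendants of SleepHours are {BloodPressure, Diet}; none are in {AlcoholUse, BMI}.
Condition 2 (every backdoor path blocked by {AlcoholUse, BMI}):
  P1: blocked at chain node BMI ∈ conditioning set.
  P2: blocked at chain node AlcoholUse ∈ conditioning set.
  P3: open — no interior node is in the conditioning set.
  P4: blocked at chain node BMI ∈ conditioning set.
  P5: blocked at fork node BMI ∈ conditioning set.
  P6: blocked at fork node BMI ∈ conditioning set.
{AlcoholUse, BMI} does not satisfy the backdoor criterion.

No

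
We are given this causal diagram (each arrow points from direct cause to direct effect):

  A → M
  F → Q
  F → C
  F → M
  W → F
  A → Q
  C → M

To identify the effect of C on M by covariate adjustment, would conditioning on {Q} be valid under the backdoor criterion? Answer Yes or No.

No

Backdoor paths from C to M (paths whose first edge points into C):
  P1: C <- F -> M
  P2: C <- F -> Q <- A -> M
Condition 1 (no descendant of C in the set): holds — descendants of C are {M}; none are in {Q}.
Condition 2 (every backdoor path blocked by {Q}):
  P1: open — no interior node is in the conditioning set.
  P2: open — collider(s) Q are conditioned on (or have a conditioned descendant) and no non-collider on the path is in the set.
{Q} does not satisfy the backdoor criterion.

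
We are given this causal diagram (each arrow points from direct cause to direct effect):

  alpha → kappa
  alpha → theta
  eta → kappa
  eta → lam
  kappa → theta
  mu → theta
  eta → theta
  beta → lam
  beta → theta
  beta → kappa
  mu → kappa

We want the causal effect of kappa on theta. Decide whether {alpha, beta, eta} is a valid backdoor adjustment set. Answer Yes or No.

No

Backdoor paths from kappa to theta (paths whose first edge points into kappa):
  P1: kappa <- mu -> theta
  P2: kappa <- alpha -> theta
  P3: kappa <- eta -> lam <- beta -> theta
  P4: kappa <- eta -> theta
  P5: kappa <- beta -> lam <- eta -> theta
  P6: kappa <- beta -> theta
Condition 1 (no descendant of kappa in the set): holds — descendants of kappa are {theta}; none are in {alpha, beta, eta}.
Condition 2 (every backdoor path blocked by {alpha, beta, eta}):
  P1: open — no interior node is in the conditioning set.
  P2: blocked at fork node alpha ∈ conditioning set.
  P3: blocked at fork node eta ∈ conditioning set.
  P4: blocked at fork node eta ∈ conditioning set.
  P5: blocked at fork node beta ∈ conditioning set.
  P6: blocked at fork node beta ∈ conditioning set.
{alpha, beta, eta} does not satisfy the backdoor criterion.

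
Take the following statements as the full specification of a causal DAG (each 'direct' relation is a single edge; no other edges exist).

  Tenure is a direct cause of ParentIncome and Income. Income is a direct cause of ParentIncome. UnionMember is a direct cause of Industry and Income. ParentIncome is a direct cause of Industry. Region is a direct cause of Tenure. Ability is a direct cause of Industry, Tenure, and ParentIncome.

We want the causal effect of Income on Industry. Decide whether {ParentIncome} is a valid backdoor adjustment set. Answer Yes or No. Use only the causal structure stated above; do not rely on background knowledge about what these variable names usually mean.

No

Backdoor paths from Income to Industry (paths whose first edge points into Income):
  P1: Income <- Tenure <- Ability -> ParentIncome -> Industry
  P2: Income <- Tenure <- Ability -> Industry
  P3: Income <- Tenure -> ParentIncome <- Ability -> Industry
  P4: Income <- Tenure -> ParentIncome -> Industry
  P5: Income <- UnionMember -> Industry
Condition 1 (no descendant of Income in the set): FAILS — ParentIncome is a descendant of Income.
Condition 2 (every backdoor path blocked by {ParentIncome}):
  P1: blocked at chain node ParentIncome ∈ conditioning set.
  P2: open — no interior node is in the conditioning set.
  P3: open — collider(s) ParentIncome are conditioned on (or have a conditioned descendant) and no non-collider on the path is in the set.
  P4: blocked at chain node ParentIncome ∈ conditioning set.
  P5: open — no interior node is in the conditioning set.
{ParentIncome} does not satisfy the backdoor criterion.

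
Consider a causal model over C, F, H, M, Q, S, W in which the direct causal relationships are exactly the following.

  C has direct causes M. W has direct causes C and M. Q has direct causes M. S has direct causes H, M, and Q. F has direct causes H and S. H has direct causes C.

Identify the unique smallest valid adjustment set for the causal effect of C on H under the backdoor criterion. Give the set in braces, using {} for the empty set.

Variables eligible for adjustment (non-descendants of C, excluding C and H): {M, Q}.
Backdoor paths from C to H:
  P1: C <- M -> Q -> S <- H
  P2: C <- M -> Q -> S -> F <- H
  P3: C <- M -> S <- H
  P4: C <- M -> S -> F <- H
Each backdoor path contains an unconditioned collider, so every path is already blocked with the empty conditioning set:
  P1: blocked at collider S (neither it nor any descendant is in the conditioning set).
  P2: blocked at collider F (neither it nor any descendant is in the conditioning set).
  P3: blocked at collider S (neither it nor any descendant is in the conditioning set).
  P4: blocked at collider F (neither it nor any descendant is in the conditioning set).
The empty set is therefore the unique smallest valid set.

{}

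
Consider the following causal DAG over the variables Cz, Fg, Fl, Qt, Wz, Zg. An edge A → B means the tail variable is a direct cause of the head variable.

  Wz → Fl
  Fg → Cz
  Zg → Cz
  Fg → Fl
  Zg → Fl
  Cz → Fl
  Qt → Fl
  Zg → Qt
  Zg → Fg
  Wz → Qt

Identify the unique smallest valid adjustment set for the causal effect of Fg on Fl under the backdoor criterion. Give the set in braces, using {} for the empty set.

Variables eligible for adjustment (non-descendants of Fg, excluding Fg and Fl): {Qt, Wz, Zg}.
Backdoor paths from Fg to Fl:
  P1: Fg <- Zg -> Qt <- Wz -> Fl
  P2: Fg <- Zg -> Qt -> Fl
  P3: Fg <- Zg -> Cz -> Fl
  P4: Fg <- Zg -> Fl
The empty set is not sufficient: P2 (Fg <- Zg -> Qt -> Fl) has no collider blocking it and no conditioned non-collider, so it is open.
Try {Zg}:
  P1: blocked at fork node Zg ∈ conditioning set.
  P2: blocked at fork node Zg ∈ conditioning set.
  P3: blocked at fork node Zg ∈ conditioning set.
  P4: blocked at fork node Zg ∈ conditioning set.
{Zg} contains no descendant of Fg and blocks every backdoor path.
No other singleton works — e.g. {Wz} leaves P2 open — so {Zg} is the unique smallest valid adjustment set.

{Zg}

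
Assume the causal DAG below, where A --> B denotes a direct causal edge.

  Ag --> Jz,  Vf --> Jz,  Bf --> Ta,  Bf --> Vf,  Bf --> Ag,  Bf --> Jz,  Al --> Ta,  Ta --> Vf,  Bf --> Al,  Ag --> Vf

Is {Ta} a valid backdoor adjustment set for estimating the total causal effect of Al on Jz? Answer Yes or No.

Backdoor paths from Al to Jz (paths whose first edge points into Al):
  P1: Al <- Bf -> Ag -> Vf -> Jz
  P2: Al <- Bf -> Ag -> Jz
  P3: Al <- Bf -> Ta -> Vf <- Ag -> Jz
  P4: Al <- Bf -> Ta -> Vf -> Jz
  P5: Al <- Bf -> Vf <- Ag -> Jz
  P6: Al <- Bf -> Vf -> Jz
  P7: Al <- Bf -> Jz
Condition 1 (no descendant of Al in the set): FAILS — Ta is a descendant of Al.
Condition 2 (every backdoor path blocked by {Ta}):
  P1: open — no interior node is in the conditioning set.
  P2: open — no interior node is in the conditioning set.
  P3: blocked at chain node Ta ∈ conditioning set.
  P4: blocked at chain node Ta ∈ conditioning set.
  P5: blocked at collider Vf (neither it nor any descendant is in the conditioning set).
  P6: open — no interior node is in the conditioning set.
  P7: open — no interior node is in the conditioning set.
{Ta} does not satisfy the backdoor criterion.

No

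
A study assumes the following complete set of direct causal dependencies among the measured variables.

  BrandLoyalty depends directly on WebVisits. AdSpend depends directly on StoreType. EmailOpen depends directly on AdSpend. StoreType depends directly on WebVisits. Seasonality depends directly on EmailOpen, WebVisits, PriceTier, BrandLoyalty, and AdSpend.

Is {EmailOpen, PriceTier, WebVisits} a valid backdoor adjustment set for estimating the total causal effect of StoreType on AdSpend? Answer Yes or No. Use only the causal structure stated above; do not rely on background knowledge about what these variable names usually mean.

Backdoor paths from StoreType to AdSpend (paths whose first edge points into StoreType):
  P1: StoreType <- WebVisits -> BrandLoyalty -> Seasonality <- AdSpend
  P2: StoreType <- WebVisits -> BrandLoyalty -> Seasonality <- EmailOpen <- AdSpend
  P3: StoreType <- WebVisits -> Seasonality <- AdSpend
  P4: StoreType <- WebVisits -> Seasonality <- EmailOpen <- AdSpend
Condition 1 (no descendant of StoreType in the set): FAILS — EmailOpen is a descendant of StoreType.
Condition 2 (every backdoor path blocked by {EmailOpen, PriceTier, WebVisits}):
  P1: blocked at fork node WebVisits ∈ conditioning set.
  P2: blocked at fork node WebVisits ∈ conditioning set.
  P3: blocked at fork node WebVisits ∈ conditioning set.
  P4: blocked at fork node WebVisits ∈ conditioning set.
{EmailOpen, PriceTier, WebVisits} does not satisfy the backdoor criterion.

No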